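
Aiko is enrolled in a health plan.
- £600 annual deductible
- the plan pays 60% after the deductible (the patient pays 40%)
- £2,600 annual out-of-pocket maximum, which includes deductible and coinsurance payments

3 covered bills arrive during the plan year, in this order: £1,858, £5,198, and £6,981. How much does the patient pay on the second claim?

£1,496.80

Claim 1 (£1,858): £600 to deductible, leaving £1,258; coinsurance £1,258 × 40% = £503.20. Patient pays £1,103.20; OOP now £1,103.20.
Claim 2 (£5,198): deductible already satisfied, so patient's share is 40% × £5,198 = £2,079.20. OOP would hit £3,182.40 > £2,600, so the cap limits the patient to £2,600 − £1,103.20 = £1,496.80.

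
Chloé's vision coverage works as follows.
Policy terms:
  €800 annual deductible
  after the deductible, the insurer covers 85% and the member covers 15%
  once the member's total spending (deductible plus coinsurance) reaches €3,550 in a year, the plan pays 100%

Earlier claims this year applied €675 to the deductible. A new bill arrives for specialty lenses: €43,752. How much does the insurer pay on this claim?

€40,877

Deductible still to meet: €800 − €675 = €125.
After the €125 deductible portion, €43,752 − €125 = €43,627 is subject to coinsurance.
15% of €43,627 = €6,544.05 falls to the member.
So the member owes €125 + €6,544.05 = €6,669.05 before any cap.
Year-to-date out-of-pocket would reach €675 + €6,669.05 = €7,344.05, above the €3,550 maximum, so the member pays only €3,550 − €675 = €2,875.
The insurer covers the remainder: €43,752 − €2,875 = €40,877.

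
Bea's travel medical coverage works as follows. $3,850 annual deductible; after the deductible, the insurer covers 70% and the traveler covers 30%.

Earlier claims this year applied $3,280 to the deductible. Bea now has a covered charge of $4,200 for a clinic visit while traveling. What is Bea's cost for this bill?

$1,659

Remaining deductible: $3,850 − $3,280 = $570.
After the $570 deductible portion, $4,200 − $570 = $3,630 is subject to coinsurance.
Traveler's 30% share of $3,630 is $1,089.
So the traveler owes $570 + $1,089 = $1,659.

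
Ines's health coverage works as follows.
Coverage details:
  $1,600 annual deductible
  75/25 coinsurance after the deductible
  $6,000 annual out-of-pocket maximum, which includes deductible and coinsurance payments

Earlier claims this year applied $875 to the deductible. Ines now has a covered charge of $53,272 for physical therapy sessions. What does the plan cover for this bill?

$48,147

$875 of the $1,600 deductible is already met, leaving $725.
The remaining $52,547 (= $53,272 − $725) moves to coinsurance.
Patient's 25% share of $52,547 is $13,136.75.
Patient responsibility before any cap: $725 + $13,136.75 = $13,861.75.
Year-to-date out-of-pocket would reach $875 + $13,861.75 = $14,736.75, above the $6,000 maximum, so the patient pays only $6,000 − $875 = $5,125.
The insurer covers the remainder: $53,272 − $5,125 = $48,147.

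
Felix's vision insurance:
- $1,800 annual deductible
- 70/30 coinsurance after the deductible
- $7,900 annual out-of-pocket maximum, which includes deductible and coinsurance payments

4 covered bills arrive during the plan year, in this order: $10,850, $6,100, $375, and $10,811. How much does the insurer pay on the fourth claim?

#1 ($10,850): deductible takes $1,800, $9,050 remains; member's 30% is $2,715. Member owes $4,515 (running OOP $4,515). Plan pays $10,850 − $4,515 = $6,335.
#2 ($6,100): deductible met; 30% of $6,100 = $1,830. Member owes $1,830 (running OOP $6,345). Insurer: $6,100 − $1,830 = $4,270.
#3 ($375): deductible already satisfied, so member's share is 30% × $375 = $112.50. Cost to member: $112.50. OOP to date $6,457.50. Plan pays $375 − $112.50 = $262.50.
#4 ($10,811): deductible met; 30% of $10,811 = $3,243.30. Adding that to $6,457.50 gives $9,700.80, past the $7,900 cap; member pays only $7,900 − $6,457.50 = $1,442.50. Plan pays $10,811 − $1,442.50 = $9,368.50.

$9,368.50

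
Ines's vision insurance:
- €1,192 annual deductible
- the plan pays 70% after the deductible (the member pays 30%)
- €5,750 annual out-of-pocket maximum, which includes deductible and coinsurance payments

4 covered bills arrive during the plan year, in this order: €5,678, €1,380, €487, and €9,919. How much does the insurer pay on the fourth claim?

€7,266.90

Bill 1, €5,678: deductible takes €1,192, €4,486 remains; 30% of €4,486 = €1,345.80. Member pays €2,537.80; OOP now €2,537.80. Plan pays €5,678 − €2,537.80 = €3,140.20.
Bill 2, €1,380: deductible met; 30% of €1,380 = €414. Cost to member: €414. OOP to date €2,951.80. Plan pays €1,380 − €414 = €966.
Bill 3, €487: deductible met; 30% of €487 = €146.10. Member pays €146.10; OOP now €3,097.90. Insurer: €487 − €146.10 = €340.90.
Bill 4, €9,919: deductible already satisfied, so member's share is 30% × €9,919 = €2,975.70. That would push OOP to €6,073.60, over the €5,750 cap, so member pays €5,750 − €3,097.90 = €2,652.10. Insurer: €9,919 − €2,652.10 = €7,266.90.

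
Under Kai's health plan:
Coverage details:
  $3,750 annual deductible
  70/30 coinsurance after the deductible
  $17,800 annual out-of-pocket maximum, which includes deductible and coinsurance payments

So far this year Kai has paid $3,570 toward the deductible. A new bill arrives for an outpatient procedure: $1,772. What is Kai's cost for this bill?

Deductible still to meet: $3,750 − $3,570 = $180.
The remaining $1,592 (= $1,772 − $180) moves to coinsurance.
Coinsurance: $1,592 × 30% = $477.60.
So the patient owes $180 + $477.60 = $657.60 before any cap.
Cumulative spending $3,570 + $657.60 = $4,227.60 stays under the $17,800 maximum.

$657.60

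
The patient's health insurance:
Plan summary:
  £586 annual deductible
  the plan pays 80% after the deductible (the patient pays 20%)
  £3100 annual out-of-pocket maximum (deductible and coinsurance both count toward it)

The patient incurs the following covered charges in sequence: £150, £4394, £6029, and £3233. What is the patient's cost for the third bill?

£1205.80

Claim 1 (£150): fully absorbed by the deductible. Cost to patient: £150. OOP to date £150.
Claim 2 (£4394): £436 to deductible, leaving £3958; coinsurance £3958 × 20% = £791.60. Cost to patient: £1227.60. OOP to date £1377.60.
Claim 3 (£6029): 20% coinsurance on £6029 = £1205.80. Patient owes £1205.80 (running OOP £2583.40).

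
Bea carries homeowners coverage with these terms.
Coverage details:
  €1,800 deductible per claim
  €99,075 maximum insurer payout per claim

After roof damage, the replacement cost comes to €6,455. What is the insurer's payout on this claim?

Less the €1,800 deductible: €6,455 − €1,800 = €4,655.
€4,655 is within the €99,075 limit, so the insurer pays €4,655.

€4,655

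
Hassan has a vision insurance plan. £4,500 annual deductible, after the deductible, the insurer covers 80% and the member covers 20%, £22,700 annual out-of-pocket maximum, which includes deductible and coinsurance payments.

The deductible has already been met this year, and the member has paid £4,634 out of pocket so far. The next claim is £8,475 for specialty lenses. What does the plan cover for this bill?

£6,780

With the deductible met, the entire £8,475 is subject to coinsurance.
Member's 20% share of £8,475 is £1,695.
Cumulative spending £4,634 + £1,695 = £6,329 stays under the £22,700 maximum.
Insurer pays the balance: £8,475 − £1,695 = £6,780.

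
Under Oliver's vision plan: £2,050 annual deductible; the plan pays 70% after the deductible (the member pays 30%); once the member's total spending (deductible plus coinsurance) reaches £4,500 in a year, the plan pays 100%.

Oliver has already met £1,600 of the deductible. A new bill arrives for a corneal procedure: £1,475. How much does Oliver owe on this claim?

Remaining deductible: £2,050 − £1,600 = £450.
The remaining £1,025 (= £1,475 − £450) moves to coinsurance.
30% of £1,025 = £307.50 falls to the member.
So the member owes £450 + £307.50 = £757.50 before any cap.
Year-to-date out-of-pocket becomes £1,600 + £757.50 = £2,357.50, still under the £4,500 maximum, so no cap applies.

£757.50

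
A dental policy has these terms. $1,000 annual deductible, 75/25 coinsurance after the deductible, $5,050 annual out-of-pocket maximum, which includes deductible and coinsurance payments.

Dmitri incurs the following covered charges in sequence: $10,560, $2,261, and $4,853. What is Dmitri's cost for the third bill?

$1,094.75

Bill 1, $10,560: $1,000 finishes the deductible; $9,560 goes to coinsurance; patient's 25% is $2,390. Patient pays $3,390; OOP now $3,390.
Bill 2, $2,261: deductible already satisfied, so patient's share is 25% × $2,261 = $565.25. Patient owes $565.25 (running OOP $3,955.25).
Bill 3, $4,853: deductible met; 25% of $4,853 = $1,213.25. That would push OOP to $5,168.50, over the $5,050 cap, so patient pays $5,050 − $3,955.25 = $1,094.75.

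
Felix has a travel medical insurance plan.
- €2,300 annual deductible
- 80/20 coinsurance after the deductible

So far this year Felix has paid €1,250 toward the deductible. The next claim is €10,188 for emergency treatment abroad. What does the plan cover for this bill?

Remaining deductible: €2,300 − €1,250 = €1,050.
After the €1,050 deductible portion, €10,188 − €1,050 = €9,138 is subject to coinsurance.
Coinsurance: €9,138 × 20% = €1,827.60.
Traveler responsibility: €1,050 + €1,827.60 = €2,877.60.
The insurer covers the remainder: €10,188 − €2,877.60 = €7,310.40.

€7,310.40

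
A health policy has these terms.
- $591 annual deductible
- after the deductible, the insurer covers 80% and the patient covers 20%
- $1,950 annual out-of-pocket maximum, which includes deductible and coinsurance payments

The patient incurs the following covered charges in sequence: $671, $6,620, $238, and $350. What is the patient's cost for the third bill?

$19

#1 ($671): $591 finishes the deductible; $80 goes to coinsurance; coinsurance $80 × 20% = $16. Cost to patient: $607. OOP to date $607.
#2 ($6,620): 20% coinsurance on $6,620 = $1,324. Cost to patient: $1,324. OOP to date $1,931.
#3 ($238): deductible already satisfied, so patient's share is 20% × $238 = $47.60. That would push OOP to $1,978.60, over the $1,950 cap, so patient pays $1,950 − $1,931 = $19.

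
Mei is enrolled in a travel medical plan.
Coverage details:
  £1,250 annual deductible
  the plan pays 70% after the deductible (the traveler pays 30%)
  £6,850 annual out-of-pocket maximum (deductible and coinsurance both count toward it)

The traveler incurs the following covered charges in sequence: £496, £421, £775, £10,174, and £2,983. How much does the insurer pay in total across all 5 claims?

Claim 1 — £496: entire amount goes to the deductible. Traveler pays £496; OOP now £496. Insurer: £496 − £496 = £0.
Claim 2 — £421: fully absorbed by the deductible. Cost to traveler: £421. OOP to date £917. Insurer: £421 − £421 = £0.
Claim 3 — £775: deductible takes £333, £442 remains; 30% of £442 = £132.60. Cost to traveler: £465.60. OOP to date £1,382.60. Insurer: £775 − £465.60 = £309.40.
Claim 4 — £10,174: 30% coinsurance on £10,174 = £3,052.20. Traveler pays £3,052.20; OOP now £4,434.80. Plan pays £10,174 − £3,052.20 = £7,121.80.
Claim 5 — £2,983: 30% coinsurance on £2,983 = £894.90. Traveler pays £894.90; OOP now £5,329.70. Insurer: £2,983 − £894.90 = £2,088.10.
Insurer total = bills − traveler's total = £14,849 − £5,329.70 = £9,519.30.

£9,519.30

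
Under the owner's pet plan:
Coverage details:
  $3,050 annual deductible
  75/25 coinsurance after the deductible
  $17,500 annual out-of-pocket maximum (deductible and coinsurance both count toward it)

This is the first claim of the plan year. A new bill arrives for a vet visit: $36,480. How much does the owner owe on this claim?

$11,407.50

The full $3,050 deductible is still open; $3,050 of this bill applies to it.
That leaves $36,480 − $3,050 = $33,430 for coinsurance.
Owner's 25% share of $33,430 is $8,357.50.
So the owner owes $3,050 + $8,357.50 = $11,407.50 before any cap.
Year-to-date out-of-pocket becomes $0 + $11,407.50 = $11,407.50, still under the $17,500 maximum, so no cap applies.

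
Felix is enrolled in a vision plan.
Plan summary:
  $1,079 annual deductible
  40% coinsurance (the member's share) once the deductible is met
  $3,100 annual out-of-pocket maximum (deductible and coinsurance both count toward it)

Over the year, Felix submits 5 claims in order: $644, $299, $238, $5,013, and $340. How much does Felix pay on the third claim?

$176.80

Bill 1, $644: all of it applies to the deductible. Cost to member: $644. OOP to date $644.
Bill 2, $299: all of it applies to the deductible. Cost to member: $299. OOP to date $943.
Bill 3, $238: $136 to deductible, leaving $102; member's 40% is $40.80. Member pays $176.80; OOP now $1,119.80.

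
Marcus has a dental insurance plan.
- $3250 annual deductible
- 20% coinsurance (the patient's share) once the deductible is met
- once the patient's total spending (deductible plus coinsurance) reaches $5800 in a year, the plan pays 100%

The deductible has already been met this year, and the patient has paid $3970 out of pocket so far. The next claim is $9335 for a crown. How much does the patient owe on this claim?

$1830

The deductible is already satisfied, so the full bill goes to coinsurance.
Coinsurance: $9335 × 20% = $1867.
Adding $1867 to the $3970 already spent would give $5837, which exceeds the $5800 cap; the patient pays just $5800 − $3970 = $1830.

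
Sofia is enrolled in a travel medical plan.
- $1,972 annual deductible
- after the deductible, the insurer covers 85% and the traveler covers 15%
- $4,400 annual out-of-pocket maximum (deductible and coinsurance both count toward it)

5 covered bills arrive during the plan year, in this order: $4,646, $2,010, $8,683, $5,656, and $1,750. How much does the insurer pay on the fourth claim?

Claim 1 — $4,646: $1,972 finishes the deductible; $2,674 goes to coinsurance; coinsurance $2,674 × 15% = $401.10. Cost to traveler: $2,373.10. OOP to date $2,373.10. Insurer: $4,646 − $2,373.10 = $2,272.90.
Claim 2 — $2,010: deductible already satisfied, so traveler's share is 15% × $2,010 = $301.50. Traveler owes $301.50 (running OOP $2,674.60). Plan pays $2,010 − $301.50 = $1,708.50.
Claim 3 — $8,683: deductible already satisfied, so traveler's share is 15% × $8,683 = $1,302.45. Traveler owes $1,302.45 (running OOP $3,977.05). Insurer: $8,683 − $1,302.45 = $7,380.55.
Claim 4 — $5,656: deductible already satisfied, so traveler's share is 15% × $5,656 = $848.40. OOP would hit $4,825.45 > $4,400, so the cap limits the traveler to $4,400 − $3,977.05 = $422.95. Insurer: $5,656 − $422.95 = $5,233.05.

$5,233.05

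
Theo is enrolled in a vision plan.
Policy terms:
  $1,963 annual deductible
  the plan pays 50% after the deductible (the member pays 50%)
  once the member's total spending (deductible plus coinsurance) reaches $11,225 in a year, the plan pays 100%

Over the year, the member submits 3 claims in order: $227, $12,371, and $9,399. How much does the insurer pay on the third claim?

Bill 1, $227: fully absorbed by the deductible. Cost to member: $227. OOP to date $227. Insurer: $227 − $227 = $0.
Bill 2, $12,371: $1,736 finishes the deductible; $10,635 goes to coinsurance; coinsurance $10,635 × 50% = $5,317.50. Member owes $7,053.50 (running OOP $7,280.50). Insurer: $12,371 − $7,053.50 = $5,317.50.
Bill 3, $9,399: deductible met; 50% of $9,399 = $4,699.50. OOP would hit $11,980 > $11,225, so the cap limits the member to $11,225 − $7,280.50 = $3,944.50. Insurer: $9,399 − $3,944.50 = $5,454.50.

$5,454.50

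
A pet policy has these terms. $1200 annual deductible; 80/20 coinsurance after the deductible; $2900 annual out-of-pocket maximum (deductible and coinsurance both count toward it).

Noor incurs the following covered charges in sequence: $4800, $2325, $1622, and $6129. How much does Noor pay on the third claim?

Claim 1 ($4800): $1200 to deductible, leaving $3600; 20% of $3600 = $720. Owner pays $1920; OOP now $1920.
Claim 2 ($2325): 20% coinsurance on $2325 = $465. Cost to owner: $465. OOP to date $2385.
Claim 3 ($1622): deductible met; 20% of $1622 = $324.40. Owner pays $324.40; OOP now $2709.40.

$324.40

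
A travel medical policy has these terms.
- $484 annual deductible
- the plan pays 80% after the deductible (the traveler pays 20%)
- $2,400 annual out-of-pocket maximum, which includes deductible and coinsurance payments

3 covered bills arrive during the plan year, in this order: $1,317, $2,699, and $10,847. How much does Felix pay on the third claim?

$1,209.60

#1 ($1,317): $484 finishes the deductible; $833 goes to coinsurance; coinsurance $833 × 20% = $166.60. Cost to traveler: $650.60. OOP to date $650.60.
#2 ($2,699): 20% coinsurance on $2,699 = $539.80. Cost to traveler: $539.80. OOP to date $1,190.40.
#3 ($10,847): 20% coinsurance on $10,847 = $2,169.40. OOP would hit $3,359.80 > $2,400, so the cap limits the traveler to $2,400 − $1,190.40 = $1,209.60.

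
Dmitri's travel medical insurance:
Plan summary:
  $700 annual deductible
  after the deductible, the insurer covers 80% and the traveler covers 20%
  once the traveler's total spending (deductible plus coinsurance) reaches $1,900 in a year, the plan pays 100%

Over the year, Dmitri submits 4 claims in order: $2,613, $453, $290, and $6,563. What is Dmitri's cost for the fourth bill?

$668.80

Claim 1 — $2,613: $700 finishes the deductible; $1,913 goes to coinsurance; coinsurance $1,913 × 20% = $382.60. Cost to traveler: $1,082.60. OOP to date $1,082.60.
Claim 2 — $453: 20% coinsurance on $453 = $90.60. Cost to traveler: $90.60. OOP to date $1,173.20.
Claim 3 — $290: deductible already satisfied, so traveler's share is 20% × $290 = $58. Traveler owes $58 (running OOP $1,231.20).
Claim 4 — $6,563: deductible already satisfied, so traveler's share is 20% × $6,563 = $1,312.60. That would push OOP to $2,543.80, over the $1,900 cap, so traveler pays $1,900 − $1,231.20 = $668.80.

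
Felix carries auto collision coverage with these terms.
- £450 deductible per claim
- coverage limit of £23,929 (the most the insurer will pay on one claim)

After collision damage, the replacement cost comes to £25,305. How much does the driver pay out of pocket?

Less the £450 deductible: £25,305 − £450 = £24,855.
£24,855 exceeds the £23,929 limit, so the insurer pays the limit: £23,929.
Driver's share is the uncovered remainder: £25,305 − £23,929 = £1,376.

£1,376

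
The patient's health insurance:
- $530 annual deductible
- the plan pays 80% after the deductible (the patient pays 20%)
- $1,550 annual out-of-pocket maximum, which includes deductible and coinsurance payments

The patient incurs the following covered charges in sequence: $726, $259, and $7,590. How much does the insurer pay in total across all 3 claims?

$7,025

Claim 1 — $726: $530 finishes the deductible; $196 goes to coinsurance; patient's 20% is $39.20. Patient owes $569.20 (running OOP $569.20). Insurer: $726 − $569.20 = $156.80.
Claim 2 — $259: deductible met; 20% of $259 = $51.80. Cost to patient: $51.80. OOP to date $621. Plan pays $259 − $51.80 = $207.20.
Claim 3 — $7,590: 20% coinsurance on $7,590 = $1,518. That would push OOP to $2,139, over the $1,550 cap, so patient pays $1,550 − $621 = $929. Plan pays $7,590 − $929 = $6,661.
Insurer total = bills − patient's total = $8,575 − $1,550 = $7,025.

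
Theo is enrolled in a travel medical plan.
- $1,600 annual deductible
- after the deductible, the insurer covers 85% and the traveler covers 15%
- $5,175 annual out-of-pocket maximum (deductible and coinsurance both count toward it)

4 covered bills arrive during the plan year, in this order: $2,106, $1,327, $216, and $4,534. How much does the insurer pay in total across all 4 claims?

Claim 1 ($2,106): $1,600 to deductible, leaving $506; 15% of $506 = $75.90. Cost to traveler: $1,675.90. OOP to date $1,675.90. Insurer: $2,106 − $1,675.90 = $430.10.
Claim 2 ($1,327): 15% coinsurance on $1,327 = $199.05. Traveler owes $199.05 (running OOP $1,874.95). Plan pays $1,327 − $199.05 = $1,127.95.
Claim 3 ($216): 15% coinsurance on $216 = $32.40. Traveler pays $32.40; OOP now $1,907.35. Plan pays $216 − $32.40 = $183.60.
Claim 4 ($4,534): deductible met; 15% of $4,534 = $680.10. Traveler pays $680.10; OOP now $2,587.45. Insurer: $4,534 − $680.10 = $3,853.90.
Insurer total: $430.10 + $1,127.95 + $183.60 + $3,853.90 = $5,595.55.

$5,595.55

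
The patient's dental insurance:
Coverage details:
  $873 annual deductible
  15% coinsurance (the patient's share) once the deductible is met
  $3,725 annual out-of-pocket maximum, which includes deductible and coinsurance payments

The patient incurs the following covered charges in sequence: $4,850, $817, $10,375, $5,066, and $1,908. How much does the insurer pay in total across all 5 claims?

Claim 1 — $4,850: deductible takes $873, $3,977 remains; patient's 15% is $596.55. Cost to patient: $1,469.55. OOP to date $1,469.55. Insurer: $4,850 − $1,469.55 = $3,380.45.
Claim 2 — $817: 15% coinsurance on $817 = $122.55. Patient owes $122.55 (running OOP $1,592.10). Plan pays $817 − $122.55 = $694.45.
Claim 3 — $10,375: deductible met; 15% of $10,375 = $1,556.25. Patient owes $1,556.25 (running OOP $3,148.35). Plan pays $10,375 − $1,556.25 = $8,818.75.
Claim 4 — $5,066: deductible met; 15% of $5,066 = $759.90. Adding that to $3,148.35 gives $3,908.25, past the $3,725 cap; patient pays only $3,725 − $3,148.35 = $576.65. Plan pays $5,066 − $576.65 = $4,489.35.
Claim 5 — $1,908: deductible already satisfied, so patient's share is 15% × $1,908 = $286.20. That would push OOP to $4,011.20, over the $3,725 cap, so patient pays $3,725 − $3,725 = $0. Insurer: $1,908 − $0 = $1,908.
Insurer total: $3,380.45 + $694.45 + $8,818.75 + $4,489.35 + $1,908 = $19,291.

$19,291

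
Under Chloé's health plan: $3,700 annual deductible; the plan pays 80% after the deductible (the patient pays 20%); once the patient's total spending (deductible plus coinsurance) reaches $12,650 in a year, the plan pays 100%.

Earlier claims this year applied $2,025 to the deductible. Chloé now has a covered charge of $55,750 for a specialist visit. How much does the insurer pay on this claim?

$45,125

$2,025 of the $3,700 deductible is already met, leaving $1,675.
The remaining $54,075 (= $55,750 − $1,675) moves to coinsurance.
Coinsurance: $54,075 × 20% = $10,815.
So the patient owes $1,675 + $10,815 = $12,490 before any cap.
Year-to-date out-of-pocket would reach $2,025 + $12,490 = $14,515, above the $12,650 maximum, so the patient pays only $12,650 − $2,025 = $10,625.
The insurer covers the remainder: $55,750 − $10,625 = $45,125.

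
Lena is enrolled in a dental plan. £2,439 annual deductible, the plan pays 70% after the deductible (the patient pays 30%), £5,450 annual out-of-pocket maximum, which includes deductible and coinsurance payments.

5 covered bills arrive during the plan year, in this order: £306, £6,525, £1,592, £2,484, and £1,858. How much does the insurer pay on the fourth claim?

£1,738.80

#1 (£306): all of it applies to the deductible. Patient pays £306; OOP now £306. Plan pays £306 − £306 = £0.
#2 (£6,525): £2,133 to deductible, leaving £4,392; 30% of £4,392 = £1,317.60. Patient pays £3,450.60; OOP now £3,756.60. Plan pays £6,525 − £3,450.60 = £3,074.40.
#3 (£1,592): 30% coinsurance on £1,592 = £477.60. Patient owes £477.60 (running OOP £4,234.20). Insurer: £1,592 − £477.60 = £1,114.40.
#4 (£2,484): deductible met; 30% of £2,484 = £745.20. Patient owes £745.20 (running OOP £4,979.40). Plan pays £2,484 − £745.20 = £1,738.80.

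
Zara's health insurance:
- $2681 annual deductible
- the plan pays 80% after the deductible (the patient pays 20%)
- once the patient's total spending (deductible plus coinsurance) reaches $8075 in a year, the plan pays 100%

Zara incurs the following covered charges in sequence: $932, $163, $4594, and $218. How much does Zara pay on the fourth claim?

$43.60

Claim 1 ($932): fully absorbed by the deductible. Cost to patient: $932. OOP to date $932.
Claim 2 ($163): all of it applies to the deductible. Cost to patient: $163. OOP to date $1095.
Claim 3 ($4594): deductible takes $1586, $3008 remains; 20% of $3008 = $601.60. Patient owes $2187.60 (running OOP $3282.60).
Claim 4 ($218): 20% coinsurance on $218 = $43.60. Cost to patient: $43.60. OOP to date $3326.20.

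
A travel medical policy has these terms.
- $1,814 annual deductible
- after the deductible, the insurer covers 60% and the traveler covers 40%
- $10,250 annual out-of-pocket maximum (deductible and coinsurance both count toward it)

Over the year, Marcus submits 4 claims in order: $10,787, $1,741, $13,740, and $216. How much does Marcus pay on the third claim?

#1 ($10,787): $1,814 to deductible, leaving $8,973; coinsurance $8,973 × 40% = $3,589.20. Traveler pays $5,403.20; OOP now $5,403.20.
#2 ($1,741): 40% coinsurance on $1,741 = $696.40. Cost to traveler: $696.40. OOP to date $6,099.60.
#3 ($13,740): 40% coinsurance on $13,740 = $5,496. That would push OOP to $11,595.60, over the $10,250 cap, so traveler pays $10,250 − $6,099.60 = $4,150.40.

$4,150.40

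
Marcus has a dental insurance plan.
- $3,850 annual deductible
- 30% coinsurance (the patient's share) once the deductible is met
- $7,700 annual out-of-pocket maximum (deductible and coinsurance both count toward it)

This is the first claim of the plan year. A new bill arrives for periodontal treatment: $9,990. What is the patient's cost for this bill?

$5,692

The full $3,850 deductible is still open; $3,850 of this bill applies to it.
After the $3,850 deductible portion, $9,990 − $3,850 = $6,140 is subject to coinsurance.
Coinsurance: $6,140 × 30% = $1,842.
That puts the patient's cost at $3,850 + $1,842 = $5,692 before any cap.
Total out-of-pocket so far would be $0 + $5,692 = $5,692, below the $7,700 cap — no reduction.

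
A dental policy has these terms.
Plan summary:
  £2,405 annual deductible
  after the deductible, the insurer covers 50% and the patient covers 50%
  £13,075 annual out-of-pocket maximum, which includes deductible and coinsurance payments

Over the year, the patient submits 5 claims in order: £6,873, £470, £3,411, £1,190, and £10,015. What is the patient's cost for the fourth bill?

£595

#1 (£6,873): deductible takes £2,405, £4,468 remains; patient's 50% is £2,234. Patient pays £4,639; OOP now £4,639.
#2 (£470): deductible already satisfied, so patient's share is 50% × £470 = £235. Cost to patient: £235. OOP to date £4,874.
#3 (£3,411): deductible already satisfied, so patient's share is 50% × £3,411 = £1,705.50. Patient pays £1,705.50; OOP now £6,579.50.
#4 (£1,190): deductible already satisfied, so patient's share is 50% × £1,190 = £595. Patient owes £595 (running OOP £7,174.50).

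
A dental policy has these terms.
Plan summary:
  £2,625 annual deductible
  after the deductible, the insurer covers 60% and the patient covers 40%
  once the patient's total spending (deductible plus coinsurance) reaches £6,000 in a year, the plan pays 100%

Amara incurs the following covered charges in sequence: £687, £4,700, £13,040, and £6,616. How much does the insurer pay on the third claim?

Bill 1, £687: all of it applies to the deductible. Patient pays £687; OOP now £687. Plan pays £687 − £687 = £0.
Bill 2, £4,700: £1,938 to deductible, leaving £2,762; patient's 40% is £1,104.80. Cost to patient: £3,042.80. OOP to date £3,729.80. Insurer: £4,700 − £3,042.80 = £1,657.20.
Bill 3, £13,040: 40% coinsurance on £13,040 = £5,216. Adding that to £3,729.80 gives £8,945.80, past the £6,000 cap; patient pays only £6,000 − £3,729.80 = £2,270.20. Plan pays £13,040 − £2,270.20 = £10,769.80.

£10,769.80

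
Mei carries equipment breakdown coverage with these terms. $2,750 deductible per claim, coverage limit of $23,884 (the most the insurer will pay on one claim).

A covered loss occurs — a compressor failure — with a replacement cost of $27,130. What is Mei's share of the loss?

$3,246

After the deductible, $27,130 − $2,750 = $24,380 remains.
Since $24,380 > $23,884, the payout is capped at $23,884.
Business owner's share is the uncovered remainder: $27,130 − $23,884 = $3,246.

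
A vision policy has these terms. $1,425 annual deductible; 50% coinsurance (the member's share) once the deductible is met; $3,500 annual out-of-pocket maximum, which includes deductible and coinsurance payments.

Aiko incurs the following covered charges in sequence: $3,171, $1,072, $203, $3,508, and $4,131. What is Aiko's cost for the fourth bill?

$564.50

Claim 1 — $3,171: deductible takes $1,425, $1,746 remains; member's 50% is $873. Member owes $2,298 (running OOP $2,298).
Claim 2 — $1,072: deductible already satisfied, so member's share is 50% × $1,072 = $536. Member owes $536 (running OOP $2,834).
Claim 3 — $203: deductible already satisfied, so member's share is 50% × $203 = $101.50. Member owes $101.50 (running OOP $2,935.50).
Claim 4 — $3,508: deductible already satisfied, so member's share is 50% × $3,508 = $1,754. OOP would hit $4,689.50 > $3,500, so the cap limits the member to $3,500 − $2,935.50 = $564.50.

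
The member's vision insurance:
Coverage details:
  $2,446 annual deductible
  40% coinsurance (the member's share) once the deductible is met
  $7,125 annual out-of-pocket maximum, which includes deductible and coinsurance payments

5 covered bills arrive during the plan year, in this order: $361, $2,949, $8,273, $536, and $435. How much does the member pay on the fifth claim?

$174

Bill 1, $361: all of it applies to the deductible. Member pays $361; OOP now $361.
Bill 2, $2,949: $2,085 to deductible, leaving $864; 40% of $864 = $345.60. Member pays $2,430.60; OOP now $2,791.60.
Bill 3, $8,273: deductible already satisfied, so member's share is 40% × $8,273 = $3,309.20. Member pays $3,309.20; OOP now $6,100.80.
Bill 4, $536: 40% coinsurance on $536 = $214.40. Cost to member: $214.40. OOP to date $6,315.20.
Bill 5, $435: deductible met; 40% of $435 = $174. Cost to member: $174. OOP to date $6,489.20.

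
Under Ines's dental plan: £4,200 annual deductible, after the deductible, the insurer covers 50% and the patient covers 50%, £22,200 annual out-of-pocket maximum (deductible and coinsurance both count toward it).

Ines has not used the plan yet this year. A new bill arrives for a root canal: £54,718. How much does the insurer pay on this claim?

The full £4,200 deductible is still open; £4,200 of this bill applies to it.
That leaves £54,718 − £4,200 = £50,518 for coinsurance.
Patient's 50% share of £50,518 is £25,259.
Patient responsibility before any cap: £4,200 + £25,259 = £29,459.
That would bring total out-of-pocket to £29,459, past the £22,200 cap. The patient is capped at £22,200 − £0 = £22,200 on this claim.
The plan picks up £54,718 − £22,200 = £32,518.

£32,518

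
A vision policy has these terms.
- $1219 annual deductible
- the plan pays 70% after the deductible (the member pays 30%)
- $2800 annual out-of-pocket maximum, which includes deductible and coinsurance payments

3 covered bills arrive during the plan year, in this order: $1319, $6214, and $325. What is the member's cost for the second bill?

$1551

Claim 1 — $1319: $1219 to deductible, leaving $100; member's 30% is $30. Cost to member: $1249. OOP to date $1249.
Claim 2 — $6214: deductible met; 30% of $6214 = $1864.20. Adding that to $1249 gives $3113.20, past the $2800 cap; member pays only $2800 − $1249 = $1551.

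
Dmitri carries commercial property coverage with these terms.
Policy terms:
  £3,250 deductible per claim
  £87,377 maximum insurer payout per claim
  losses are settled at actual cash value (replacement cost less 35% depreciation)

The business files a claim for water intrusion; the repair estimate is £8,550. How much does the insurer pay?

£2,307.50

Actual cash value after 35% depreciation: £8,550 × 65% = £5,557.50.
Less the £3,250 deductible: £5,557.50 − £3,250 = £2,307.50.
That's under the £87,377 cap, so the insurer reimburses the full £2,307.50.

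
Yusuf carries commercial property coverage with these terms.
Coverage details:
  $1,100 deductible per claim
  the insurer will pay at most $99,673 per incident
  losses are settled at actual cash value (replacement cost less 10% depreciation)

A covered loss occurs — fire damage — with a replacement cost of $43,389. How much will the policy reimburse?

$37,950.10

Actual cash value after 10% depreciation: $43,389 × 90% = $39,050.10.
After the deductible, $39,050.10 − $1,100 = $37,950.10 remains.
$37,950.10 ≤ $99,673, so the limit doesn't bind; insurer pays $37,950.10.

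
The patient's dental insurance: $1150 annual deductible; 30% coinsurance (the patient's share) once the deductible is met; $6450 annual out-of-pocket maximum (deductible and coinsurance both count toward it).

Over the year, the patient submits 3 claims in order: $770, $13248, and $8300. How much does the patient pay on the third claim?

$1439.60

#1 ($770): fully absorbed by the deductible. Cost to patient: $770. OOP to date $770.
#2 ($13248): $380 to deductible, leaving $12868; patient's 30% is $3860.40. Patient pays $4240.40; OOP now $5010.40.
#3 ($8300): deductible already satisfied, so patient's share is 30% × $8300 = $2490. That would push OOP to $7500.40, over the $6450 cap, so patient pays $6450 − $5010.40 = $1439.60.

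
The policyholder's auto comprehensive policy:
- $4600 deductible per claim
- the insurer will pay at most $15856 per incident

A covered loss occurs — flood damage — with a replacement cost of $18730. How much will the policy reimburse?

Subtract the deductible: $18730 − $4600 = $14130.
$14130 is within the $15856 limit, so the insurer pays $14130.

$14130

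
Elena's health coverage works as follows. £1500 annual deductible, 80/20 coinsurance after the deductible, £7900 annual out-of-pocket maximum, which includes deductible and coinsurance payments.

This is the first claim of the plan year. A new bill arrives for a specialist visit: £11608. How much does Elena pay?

£3521.60

Nothing has been paid toward the £1500 deductible, so the first £1500 of this charge is applied there.
The remaining £10108 (= £11608 − £1500) moves to coinsurance.
Patient's 20% share of £10108 is £2021.60.
So the patient owes £1500 + £2021.60 = £3521.60 before any cap.
Cumulative spending £0 + £3521.60 = £3521.60 stays under the £7900 maximum.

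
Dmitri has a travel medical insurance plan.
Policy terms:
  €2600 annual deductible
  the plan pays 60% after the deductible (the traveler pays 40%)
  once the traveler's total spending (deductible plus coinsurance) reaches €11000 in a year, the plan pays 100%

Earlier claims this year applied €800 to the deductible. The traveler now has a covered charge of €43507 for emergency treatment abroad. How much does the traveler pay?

€10200

Deductible still to meet: €2600 − €800 = €1800.
The remaining €41707 (= €43507 − €1800) moves to coinsurance.
40% of €41707 = €16682.80 falls to the traveler.
So the traveler owes €1800 + €16682.80 = €18482.80 before any cap.
Year-to-date out-of-pocket would reach €800 + €18482.80 = €19282.80, above the €11000 maximum, so the traveler pays only €11000 − €800 = €10200.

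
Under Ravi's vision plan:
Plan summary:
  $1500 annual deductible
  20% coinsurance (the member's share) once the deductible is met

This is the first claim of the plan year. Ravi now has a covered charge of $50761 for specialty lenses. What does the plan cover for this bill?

Deductible not yet touched, so the first $1500 of the bill goes to the deductible.
After the $1500 deductible portion, $50761 − $1500 = $49261 is subject to coinsurance.
Coinsurance: $49261 × 20% = $9852.20.
That puts the member's cost at $1500 + $9852.20 = $11352.20.
The plan picks up $50761 − $11352.20 = $39408.80.

$39408.80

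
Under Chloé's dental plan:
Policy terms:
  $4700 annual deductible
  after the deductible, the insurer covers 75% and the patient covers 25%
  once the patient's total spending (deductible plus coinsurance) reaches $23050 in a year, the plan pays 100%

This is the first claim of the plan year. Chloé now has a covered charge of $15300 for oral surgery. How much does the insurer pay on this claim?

$7950

Nothing has been paid toward the $4700 deductible, so the first $4700 of this charge is applied there.
After the $4700 deductible portion, $15300 − $4700 = $10600 is subject to coinsurance.
Patient's 25% share of $10600 is $2650.
That puts the patient's cost at $4700 + $2650 = $7350 before any cap.
Cumulative spending $0 + $7350 = $7350 stays under the $23050 maximum.
The insurer covers the remainder: $15300 − $7350 = $7950.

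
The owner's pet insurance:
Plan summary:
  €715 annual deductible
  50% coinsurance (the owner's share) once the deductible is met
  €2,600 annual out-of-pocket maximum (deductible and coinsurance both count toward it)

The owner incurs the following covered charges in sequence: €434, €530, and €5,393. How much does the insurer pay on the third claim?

€3,632.50

Claim 1 — €434: all of it applies to the deductible. Owner owes €434 (running OOP €434). Insurer: €434 − €434 = €0.
Claim 2 — €530: €281 to deductible, leaving €249; owner's 50% is €124.50. Owner pays €405.50; OOP now €839.50. Insurer: €530 − €405.50 = €124.50.
Claim 3 — €5,393: deductible met; 50% of €5,393 = €2,696.50. That would push OOP to €3,536, over the €2,600 cap, so owner pays €2,600 − €839.50 = €1,760.50. Plan pays €5,393 − €1,760.50 = €3,632.50.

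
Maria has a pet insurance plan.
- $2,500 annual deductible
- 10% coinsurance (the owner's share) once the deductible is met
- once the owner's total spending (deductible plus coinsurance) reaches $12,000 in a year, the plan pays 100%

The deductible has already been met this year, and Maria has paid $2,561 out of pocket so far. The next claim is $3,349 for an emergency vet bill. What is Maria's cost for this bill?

With the deductible met, the entire $3,349 is subject to coinsurance.
10% of $3,349 = $334.90 falls to the owner.
Cumulative spending $2,561 + $334.90 = $2,895.90 stays under the $12,000 maximum.

$334.90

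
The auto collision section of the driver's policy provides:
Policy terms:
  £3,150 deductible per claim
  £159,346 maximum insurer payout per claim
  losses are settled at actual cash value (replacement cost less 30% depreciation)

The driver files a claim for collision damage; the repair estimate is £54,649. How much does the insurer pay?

At 30% depreciation, ACV = £54,649 − £16,394.70 = £38,254.30.
Subtract the deductible: £38,254.30 − £3,150 = £35,104.30.
That's under the £159,346 cap, so the insurer reimburses the full £35,104.30.

£35,104.30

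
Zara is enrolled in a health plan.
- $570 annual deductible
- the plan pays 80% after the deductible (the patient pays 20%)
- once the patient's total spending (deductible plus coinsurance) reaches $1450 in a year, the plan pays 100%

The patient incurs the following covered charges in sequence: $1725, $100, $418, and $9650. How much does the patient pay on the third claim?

$83.60

Claim 1 ($1725): deductible takes $570, $1155 remains; 20% of $1155 = $231. Cost to patient: $801. OOP to date $801.
Claim 2 ($100): deductible already satisfied, so patient's share is 20% × $100 = $20. Cost to patient: $20. OOP to date $821.
Claim 3 ($418): deductible already satisfied, so patient's share is 20% × $418 = $83.60. Patient owes $83.60 (running OOP $904.60).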